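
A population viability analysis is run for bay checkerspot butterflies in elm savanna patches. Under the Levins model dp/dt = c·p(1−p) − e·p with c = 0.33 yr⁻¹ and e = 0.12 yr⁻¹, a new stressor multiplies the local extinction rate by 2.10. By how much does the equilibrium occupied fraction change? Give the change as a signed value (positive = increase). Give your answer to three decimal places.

-0.400

Before: p* = 1 − 0.12/0.33 = 0.6364.
After the change, c = 0.33, e = 0.252, so p* = 1 − 0.252/0.33 = 0.2364.
Δp* = 0.2364 − 0.6364 = -0.4000.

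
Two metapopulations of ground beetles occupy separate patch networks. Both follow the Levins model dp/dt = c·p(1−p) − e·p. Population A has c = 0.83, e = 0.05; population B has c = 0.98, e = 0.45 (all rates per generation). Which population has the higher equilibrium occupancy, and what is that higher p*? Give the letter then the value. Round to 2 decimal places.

A, 0.94

A: p*_A = 1 − 0.05/0.83 = 0.9398.
B: p*_B = 1 − 0.45/0.98 = 0.5408.
A is higher at 0.9398.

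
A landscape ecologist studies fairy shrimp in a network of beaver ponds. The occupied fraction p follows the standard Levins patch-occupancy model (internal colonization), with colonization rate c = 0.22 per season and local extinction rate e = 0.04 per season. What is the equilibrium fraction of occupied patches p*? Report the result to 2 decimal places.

Setting dp/dt = 0 and dividing through by p* gives c·(1−p*) = e.
So p* = 1 − e/c = 1 − 0.04/0.22 = 1 − 0.1818 = 0.8182.

0.82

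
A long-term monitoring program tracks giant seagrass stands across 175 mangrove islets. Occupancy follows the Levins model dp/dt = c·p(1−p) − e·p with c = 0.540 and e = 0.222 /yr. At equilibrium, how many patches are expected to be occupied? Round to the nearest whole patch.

p* = 1 − e/c = 1 − 0.222/0.540 = 0.5889.
Expected occupied patches = N × p* = 175 × 0.5889 = 103.06 ≈ 103.

103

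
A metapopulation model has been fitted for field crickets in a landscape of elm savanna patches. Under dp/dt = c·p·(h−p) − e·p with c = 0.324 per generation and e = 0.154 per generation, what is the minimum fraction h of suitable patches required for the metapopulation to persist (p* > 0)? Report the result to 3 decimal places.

p* = h − e/c is positive only when h > e/c.
h_min = e/c = 0.154/0.324 = 0.4753.

0.475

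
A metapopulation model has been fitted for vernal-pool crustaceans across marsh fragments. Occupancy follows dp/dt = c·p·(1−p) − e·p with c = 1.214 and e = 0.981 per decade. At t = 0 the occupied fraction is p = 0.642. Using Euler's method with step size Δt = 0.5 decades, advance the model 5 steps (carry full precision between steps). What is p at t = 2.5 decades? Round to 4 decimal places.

Update rule: p ← p + [c·p·(1−p) − e·p]·Δt with Δt = 0.5.
t = 0.5: p = 0.64200 + (-0.17539) = 0.46661
t = 1: p = 0.46661 + (-0.07780) = 0.38881
t = 1.5: p = 0.38881 + (-0.04647) = 0.34234
t = 2: p = 0.34234 + (-0.03126) = 0.31109
t = 2.5: p = 0.31109 + (-0.02250) = 0.28859

0.2886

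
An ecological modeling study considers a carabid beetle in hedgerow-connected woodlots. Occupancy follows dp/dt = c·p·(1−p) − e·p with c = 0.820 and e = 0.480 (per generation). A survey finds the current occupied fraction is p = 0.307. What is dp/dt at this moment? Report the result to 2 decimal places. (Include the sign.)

Colonization term: c·p·(1−p) = 0.820×0.307×0.6930 = 0.17446.
Extinction term: e·p = 0.14736.
dp/dt = 0.17446 − 0.14736 = 0.02710.

0.03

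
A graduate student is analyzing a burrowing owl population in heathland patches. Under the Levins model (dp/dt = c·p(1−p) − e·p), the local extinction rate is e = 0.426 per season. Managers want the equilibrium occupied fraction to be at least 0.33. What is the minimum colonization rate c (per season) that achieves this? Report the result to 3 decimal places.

0.636

p* = 1 − e/c ≥ 0.33 requires e/c ≤ 0.6700, i.e. c ≥ e/0.6700.
c_min = 0.426/0.6700 = 0.6358.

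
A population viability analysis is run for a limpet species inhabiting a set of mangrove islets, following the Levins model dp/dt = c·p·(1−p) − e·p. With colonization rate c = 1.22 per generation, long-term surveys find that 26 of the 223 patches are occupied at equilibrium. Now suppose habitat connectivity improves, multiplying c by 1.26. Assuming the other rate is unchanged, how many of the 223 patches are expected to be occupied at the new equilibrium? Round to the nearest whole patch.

67

Observed p* = 26/223 = 0.11659.
Balance c(1−p*) = e gives e = 1.22×(1 − 0.11659) = 1.07776.
New p* = 1 − e/c = 1 − 1.07776/1.53720 = 0.29888.
Expected occupied = 223 × 0.29888 = 66.65 ≈ 67.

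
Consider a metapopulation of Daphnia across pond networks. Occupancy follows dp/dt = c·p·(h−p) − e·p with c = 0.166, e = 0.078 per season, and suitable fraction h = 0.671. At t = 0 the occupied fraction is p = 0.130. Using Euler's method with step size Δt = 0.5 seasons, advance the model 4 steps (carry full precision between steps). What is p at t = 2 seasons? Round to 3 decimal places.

Update rule: p ← p + [c·p·(h−p) − e·p]·Δt with Δt = 0.5.
t = 0.5: p = 0.13000 + (+0.00077) = 0.13077
t = 1: p = 0.13077 + (+0.00076) = 0.13153
t = 1.5: p = 0.13153 + (+0.00076) = 0.13229
t = 2: p = 0.13229 + (+0.00076) = 0.13305

0.133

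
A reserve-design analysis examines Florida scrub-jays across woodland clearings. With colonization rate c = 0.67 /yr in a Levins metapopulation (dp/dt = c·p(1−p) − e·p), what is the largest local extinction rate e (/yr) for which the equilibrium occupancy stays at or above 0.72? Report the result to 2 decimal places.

1 − e/c ≥ 0.72 ⇒ e ≤ c(1 − 0.72) = 0.67 × 0.2800.
e_max = 0.1876.

0.19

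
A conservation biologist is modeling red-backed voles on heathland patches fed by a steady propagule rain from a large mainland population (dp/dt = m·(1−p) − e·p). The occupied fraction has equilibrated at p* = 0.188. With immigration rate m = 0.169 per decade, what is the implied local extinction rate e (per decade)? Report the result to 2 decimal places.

At equilibrium m(1−p*) = e·p*, so e = m(1−p*)/p*.
e = 0.169 × 0.8120 / 0.188 = 0.7299.

0.73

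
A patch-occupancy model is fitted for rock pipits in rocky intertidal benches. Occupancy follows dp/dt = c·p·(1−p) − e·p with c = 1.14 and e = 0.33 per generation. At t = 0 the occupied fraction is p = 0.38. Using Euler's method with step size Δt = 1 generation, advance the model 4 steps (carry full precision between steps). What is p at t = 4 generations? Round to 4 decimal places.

Update rule: p ← p + [c·p·(1−p) − e·p]·Δt with Δt = 1.
  1  |  dp/dt·Δt = +0.143184  |  p_1 = 0.523184
  2  |  dp/dt·Δt = +0.111737  |  p_2 = 0.634921
  3  |  dp/dt·Δt = +0.054724  |  p_3 = 0.689645
  4  |  dp/dt·Δt = +0.016417  |  p_4 = 0.706062

0.7061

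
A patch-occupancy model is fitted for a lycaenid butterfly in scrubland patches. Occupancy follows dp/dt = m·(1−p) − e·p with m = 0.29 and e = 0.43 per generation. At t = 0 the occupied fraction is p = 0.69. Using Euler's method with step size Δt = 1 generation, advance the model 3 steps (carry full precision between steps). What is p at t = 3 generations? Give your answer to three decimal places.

0.409

Update rule: p ← p + [m·(1−p) − e·p]·Δt with Δt = 1.
t = 1: p = 0.69000 + (-0.20680) = 0.48320
t = 2: p = 0.48320 + (-0.05790) = 0.42530
t = 3: p = 0.42530 + (-0.01621) = 0.40908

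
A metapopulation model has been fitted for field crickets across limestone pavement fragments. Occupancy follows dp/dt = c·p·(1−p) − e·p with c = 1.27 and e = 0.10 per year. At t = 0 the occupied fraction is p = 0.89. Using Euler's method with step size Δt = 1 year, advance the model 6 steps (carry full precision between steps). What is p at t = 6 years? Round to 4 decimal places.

0.9213

Update rule: p ← p + [c·p·(1−p) − e·p]·Δt with Δt = 1.
p: 0.89000 → 0.92533  (Δp = +0.03533)
p: 0.92533 → 0.92055  (Δp = -0.00479)
p: 0.92055 → 0.92138  (Δp = +0.00083)
p: 0.92138 → 0.92124  (Δp = -0.00014)
p: 0.92124 → 0.92126  (Δp = +0.00002)
p: 0.92126 → 0.92126  (Δp = -0.00000)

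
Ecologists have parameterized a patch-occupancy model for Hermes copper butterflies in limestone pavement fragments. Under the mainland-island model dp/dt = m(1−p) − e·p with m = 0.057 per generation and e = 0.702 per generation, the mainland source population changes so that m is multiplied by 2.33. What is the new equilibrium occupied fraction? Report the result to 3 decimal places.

Before: p* = 0.057/(0.057+0.702) = 0.0751.
After: m = 0.13281, e = 0.702; p* = 0.13281/0.8348 = 0.1591.

0.159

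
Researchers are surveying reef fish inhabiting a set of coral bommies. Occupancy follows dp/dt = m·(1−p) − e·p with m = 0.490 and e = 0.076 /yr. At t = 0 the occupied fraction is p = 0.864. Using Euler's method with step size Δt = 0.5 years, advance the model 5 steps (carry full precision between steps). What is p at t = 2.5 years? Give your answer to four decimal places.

0.8654

Update rule: p ← p + [m·(1−p) − e·p]·Δt with Δt = 0.5.
t = 0.5: p = 0.86400 + (+0.00049) = 0.86449
t = 1: p = 0.86449 + (+0.00035) = 0.86484
t = 1.5: p = 0.86484 + (+0.00025) = 0.86509
t = 2: p = 0.86509 + (+0.00018) = 0.86527
t = 2.5: p = 0.86527 + (+0.00013) = 0.86540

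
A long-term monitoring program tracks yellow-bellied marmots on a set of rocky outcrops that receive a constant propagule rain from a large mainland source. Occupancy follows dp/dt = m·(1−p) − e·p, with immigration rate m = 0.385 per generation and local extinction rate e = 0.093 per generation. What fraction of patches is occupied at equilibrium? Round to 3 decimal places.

0.805

Setting dp/dt = 0: m − m·p* = e·p*, so m = (m+e)·p*.
p* = m/(m+e) = 0.385/(0.385+0.093) = 0.385/0.4780 = 0.8054.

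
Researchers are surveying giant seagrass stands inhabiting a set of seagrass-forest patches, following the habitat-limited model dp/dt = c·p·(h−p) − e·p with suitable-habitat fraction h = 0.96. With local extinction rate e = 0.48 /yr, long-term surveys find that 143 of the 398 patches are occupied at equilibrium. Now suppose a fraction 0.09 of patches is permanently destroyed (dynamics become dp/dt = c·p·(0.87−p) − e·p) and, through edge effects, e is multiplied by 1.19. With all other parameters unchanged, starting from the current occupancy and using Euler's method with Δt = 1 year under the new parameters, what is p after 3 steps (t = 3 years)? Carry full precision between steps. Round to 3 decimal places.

0.242

Observed p* = 143/398 = 0.35930.
Balance c(h−p*) = e gives c = e/(0.96 − 0.35930) = 0.48/0.60070 = 0.79906.
Starting from p₀ = 0.35930; update p ← p + (dp/dt)·Δt with the new parameters.
  1  |  dp/dt·Δt = -0.058607  |  p_1 = 0.300690
  2  |  dp/dt·Δt = -0.034966  |  p_2 = 0.265724
  3  |  dp/dt·Δt = -0.023475  |  p_3 = 0.242248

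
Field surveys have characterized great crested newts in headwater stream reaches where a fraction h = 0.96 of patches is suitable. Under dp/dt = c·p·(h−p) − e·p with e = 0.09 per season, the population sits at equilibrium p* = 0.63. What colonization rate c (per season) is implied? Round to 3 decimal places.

At equilibrium c(h−p*) = e, so c = e/(h−p*).
c = 0.09/(0.96 − 0.63) = 0.09/0.3300 = 0.2727.

0.273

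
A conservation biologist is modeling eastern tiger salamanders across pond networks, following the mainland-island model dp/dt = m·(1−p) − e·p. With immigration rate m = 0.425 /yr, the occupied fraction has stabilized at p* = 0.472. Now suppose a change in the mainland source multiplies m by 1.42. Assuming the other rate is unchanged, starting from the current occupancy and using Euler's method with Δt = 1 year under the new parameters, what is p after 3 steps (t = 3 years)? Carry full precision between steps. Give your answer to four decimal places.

Balance m(1−p*) = e·p* gives e = m(1−p*)/p* = 0.425×0.52800/0.47200 = 0.47542.
Starting from p₀ = 0.47200; update p ← p + (dp/dt)·Δt with the new parameters.
step 1: Δp = +0.09425, p = 0.56625
step 2: Δp = -0.00744, p = 0.55881
step 3: Δp = +0.00059, p = 0.55940

0.5594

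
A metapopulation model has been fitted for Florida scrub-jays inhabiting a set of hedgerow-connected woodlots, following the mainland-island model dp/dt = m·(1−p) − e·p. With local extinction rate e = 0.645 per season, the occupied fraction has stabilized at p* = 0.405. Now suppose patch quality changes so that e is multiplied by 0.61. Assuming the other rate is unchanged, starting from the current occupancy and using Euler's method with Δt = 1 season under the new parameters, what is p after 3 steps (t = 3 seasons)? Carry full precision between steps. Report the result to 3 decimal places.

Balance m(1−p*) = e·p* gives m = e·p*/(1−p*) = 0.645×0.40500/0.59500 = 0.43903.
Starting from p₀ = 0.40500; update p ← p + (dp/dt)·Δt with the new parameters.
step 1: Δp = +0.10188, p = 0.50688
step 2: Δp = +0.01707, p = 0.52394
step 3: Δp = +0.00286, p = 0.52680

0.527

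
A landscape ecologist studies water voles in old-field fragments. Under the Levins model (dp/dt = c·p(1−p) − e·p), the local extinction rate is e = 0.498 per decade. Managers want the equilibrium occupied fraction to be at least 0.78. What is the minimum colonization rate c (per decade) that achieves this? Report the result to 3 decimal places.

2.264

p* = 1 − e/c ≥ 0.78 requires e/c ≤ 0.2200, i.e. c ≥ e/0.2200.
c_min = 0.498/0.2200 = 2.2636.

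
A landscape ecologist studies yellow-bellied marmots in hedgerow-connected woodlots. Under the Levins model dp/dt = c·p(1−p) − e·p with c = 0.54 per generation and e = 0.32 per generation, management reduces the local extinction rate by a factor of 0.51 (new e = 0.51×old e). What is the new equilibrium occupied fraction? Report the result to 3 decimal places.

Before: p* = 1 − 0.32/0.54 = 0.4074.
After the change, c = 0.54, e = 0.1632, so p* = 1 − 0.1632/0.54 = 0.6978.

0.698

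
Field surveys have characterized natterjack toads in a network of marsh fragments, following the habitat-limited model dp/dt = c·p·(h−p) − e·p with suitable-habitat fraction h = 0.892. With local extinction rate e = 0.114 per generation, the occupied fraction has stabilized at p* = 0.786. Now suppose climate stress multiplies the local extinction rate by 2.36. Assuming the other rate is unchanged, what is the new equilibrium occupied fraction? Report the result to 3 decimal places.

0.642

Balance c(h−p*) = e gives c = e/(0.892 − 0.78600) = 0.114/0.10600 = 1.07547.
New p* = 0.892 − e/c = 0.892 − 0.26904/1.07547 = 0.64184.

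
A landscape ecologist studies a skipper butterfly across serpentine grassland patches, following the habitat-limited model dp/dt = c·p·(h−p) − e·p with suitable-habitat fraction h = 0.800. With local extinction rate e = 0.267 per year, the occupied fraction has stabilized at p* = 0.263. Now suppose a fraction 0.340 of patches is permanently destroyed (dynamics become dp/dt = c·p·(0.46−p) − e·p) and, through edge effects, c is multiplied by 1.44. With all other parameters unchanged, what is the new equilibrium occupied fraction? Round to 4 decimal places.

0.0871

Balance c(h−p*) = e gives c = e/(0.8 − 0.26300) = 0.267/0.53700 = 0.49721.
New p* = 0.46 − e/c = 0.46 − 0.26700/0.71598 = 0.08708.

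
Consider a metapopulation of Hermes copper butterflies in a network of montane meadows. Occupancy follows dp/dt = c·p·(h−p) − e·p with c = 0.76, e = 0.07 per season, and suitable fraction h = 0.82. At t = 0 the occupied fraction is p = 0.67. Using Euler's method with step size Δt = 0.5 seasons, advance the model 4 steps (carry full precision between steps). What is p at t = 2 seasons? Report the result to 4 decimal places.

Update rule: p ← p + [c·p·(h−p) − e·p]·Δt with Δt = 0.5.
t = 0.5: p = 0.67000 + (+0.01474) = 0.68474
t = 1: p = 0.68474 + (+0.01123) = 0.69597
t = 1.5: p = 0.69597 + (+0.00844) = 0.70441
t = 2: p = 0.70441 + (+0.00629) = 0.71070

0.7107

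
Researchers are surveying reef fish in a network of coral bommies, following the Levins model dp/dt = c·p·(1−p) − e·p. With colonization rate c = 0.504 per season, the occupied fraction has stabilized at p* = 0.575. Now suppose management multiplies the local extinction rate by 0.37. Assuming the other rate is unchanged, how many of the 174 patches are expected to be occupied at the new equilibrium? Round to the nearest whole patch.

Balance c(1−p*) = e gives e = 0.504×(1 − 0.57500) = 0.21420.
New p* = 1 − e/c = 1 − 0.07925/0.50400 = 0.84276.
Expected occupied = 174 × 0.84276 = 146.64 ≈ 147.

147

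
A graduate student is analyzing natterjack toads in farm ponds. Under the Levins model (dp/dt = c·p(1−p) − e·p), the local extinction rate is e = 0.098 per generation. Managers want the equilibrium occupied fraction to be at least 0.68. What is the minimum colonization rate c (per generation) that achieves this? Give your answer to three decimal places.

p* = 1 − e/c ≥ 0.68 requires e/c ≤ 0.3200, i.e. c ≥ e/0.3200.
c_min = 0.098/0.3200 = 0.3063.

0.306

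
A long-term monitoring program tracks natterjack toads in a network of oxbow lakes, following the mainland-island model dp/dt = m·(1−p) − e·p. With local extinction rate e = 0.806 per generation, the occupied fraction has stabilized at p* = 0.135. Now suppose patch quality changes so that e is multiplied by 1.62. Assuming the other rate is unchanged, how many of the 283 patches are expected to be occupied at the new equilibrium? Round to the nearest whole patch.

25

Balance m(1−p*) = e·p* gives m = e·p*/(1−p*) = 0.806×0.13500/0.86500 = 0.12579.
New p* = m/(m+e) = 0.12579/(0.12579+1.30572) = 0.08787.
Expected occupied = 283 × 0.08787 = 24.87 ≈ 25.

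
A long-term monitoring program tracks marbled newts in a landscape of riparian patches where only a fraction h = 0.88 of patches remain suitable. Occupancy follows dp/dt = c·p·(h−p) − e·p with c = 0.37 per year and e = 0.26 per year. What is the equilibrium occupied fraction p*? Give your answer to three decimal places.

0.177

Setting dp/dt = 0 and dividing by p* gives c·(h−p*) = e.
So p* = h − e/c = 0.88 − 0.26/0.37 = 0.88 − 0.7027 = 0.1773.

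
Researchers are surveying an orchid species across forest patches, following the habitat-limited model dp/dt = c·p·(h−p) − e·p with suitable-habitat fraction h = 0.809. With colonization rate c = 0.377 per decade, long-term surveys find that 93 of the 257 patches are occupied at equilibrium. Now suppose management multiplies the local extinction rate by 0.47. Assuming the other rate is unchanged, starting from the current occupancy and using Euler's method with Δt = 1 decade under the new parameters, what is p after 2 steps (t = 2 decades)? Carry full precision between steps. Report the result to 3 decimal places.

Observed p* = 93/257 = 0.36187.
Balance c(h−p*) = e gives e = 0.377×(0.809 − 0.36187) = 0.16857.
Starting from p₀ = 0.36187; update p ← p + (dp/dt)·Δt with the new parameters.
t = 1: p = 0.36187 + (+0.03233) = 0.39420
t = 2: p = 0.39420 + (+0.03041) = 0.42461

0.425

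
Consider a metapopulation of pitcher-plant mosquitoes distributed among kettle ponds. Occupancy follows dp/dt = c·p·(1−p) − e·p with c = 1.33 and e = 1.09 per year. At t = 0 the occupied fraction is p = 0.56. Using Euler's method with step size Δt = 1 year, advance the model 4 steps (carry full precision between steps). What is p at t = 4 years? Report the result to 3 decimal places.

0.210

Update rule: p ← p + [c·p·(1−p) − e·p]·Δt with Δt = 1.
p: 0.56000 → 0.27731  (Δp = -0.28269)
p: 0.27731 → 0.24159  (Δp = -0.03572)
p: 0.24159 → 0.22194  (Δp = -0.01964)
p: 0.22194 → 0.20970  (Δp = -0.01225)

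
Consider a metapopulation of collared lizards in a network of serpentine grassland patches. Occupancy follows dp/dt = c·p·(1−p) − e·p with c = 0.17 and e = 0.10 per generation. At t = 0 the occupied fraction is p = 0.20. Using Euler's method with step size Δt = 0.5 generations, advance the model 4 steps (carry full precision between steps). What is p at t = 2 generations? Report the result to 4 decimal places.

0.2144

Update rule: p ← p + [c·p·(1−p) − e·p]·Δt with Δt = 0.5.
  1  |  dp/dt·Δt = +0.003600  |  p_1 = 0.203600
  2  |  dp/dt·Δt = +0.003602  |  p_2 = 0.207202
  3  |  dp/dt·Δt = +0.003603  |  p_3 = 0.210805
  4  |  dp/dt·Δt = +0.003601  |  p_4 = 0.214406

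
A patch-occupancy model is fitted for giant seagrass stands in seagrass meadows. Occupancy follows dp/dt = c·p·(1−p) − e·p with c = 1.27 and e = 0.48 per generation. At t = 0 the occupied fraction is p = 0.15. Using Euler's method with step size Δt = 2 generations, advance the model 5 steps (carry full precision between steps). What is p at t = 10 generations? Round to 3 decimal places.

Update rule: p ← p + [c·p·(1−p) − e·p]·Δt with Δt = 2.
step 1: Δp = +0.17985, p = 0.32985
step 2: Δp = +0.24481, p = 0.57466
step 3: Δp = +0.06917, p = 0.64383
step 4: Δp = -0.03562, p = 0.60821
step 5: Δp = +0.02138, p = 0.62959

0.630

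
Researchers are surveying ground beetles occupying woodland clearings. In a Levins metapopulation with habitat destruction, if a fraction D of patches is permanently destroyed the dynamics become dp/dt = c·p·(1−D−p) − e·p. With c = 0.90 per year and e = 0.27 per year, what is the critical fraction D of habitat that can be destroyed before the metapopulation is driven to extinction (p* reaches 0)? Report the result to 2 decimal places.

0.70

The nontrivial equilibrium is p* = (1−D) − e/c; extinction occurs when this hits zero.
So D_crit = 1 − e/c = 1 − 0.27/0.90 = 1 − 0.3000 = 0.7000.
Note this equals the original equilibrium occupancy — the Levins extinction-debt result.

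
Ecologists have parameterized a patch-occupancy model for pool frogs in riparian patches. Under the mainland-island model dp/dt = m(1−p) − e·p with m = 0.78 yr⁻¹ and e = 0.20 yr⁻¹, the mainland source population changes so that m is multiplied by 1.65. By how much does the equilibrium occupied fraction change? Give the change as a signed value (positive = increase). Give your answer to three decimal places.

0.070

Before: p* = 0.78/(0.78+0.20) = 0.7959.
After: m = 1.287, e = 0.2; p* = 1.287/1.4870 = 0.8655.
Δp* = 0.8655 − 0.7959 = +0.0696.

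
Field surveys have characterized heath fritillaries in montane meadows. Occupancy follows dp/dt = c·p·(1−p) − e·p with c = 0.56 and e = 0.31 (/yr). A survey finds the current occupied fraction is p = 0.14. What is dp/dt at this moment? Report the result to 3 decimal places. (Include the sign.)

0.024

Colonization term: c·p·(1−p) = 0.56×0.14×0.8600 = 0.06742.
Extinction term: e·p = 0.04340.
dp/dt = 0.06742 − 0.04340 = 0.02402.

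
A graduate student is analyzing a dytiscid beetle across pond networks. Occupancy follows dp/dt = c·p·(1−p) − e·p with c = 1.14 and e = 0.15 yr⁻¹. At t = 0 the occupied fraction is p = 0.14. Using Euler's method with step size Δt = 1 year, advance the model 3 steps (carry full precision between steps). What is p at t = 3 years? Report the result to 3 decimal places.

0.650

Update rule: p ← p + [c·p·(1−p) − e·p]·Δt with Δt = 1.
step 1: Δp = +0.11626, p = 0.25626
step 2: Δp = +0.17883, p = 0.43509
step 3: Δp = +0.21493, p = 0.65002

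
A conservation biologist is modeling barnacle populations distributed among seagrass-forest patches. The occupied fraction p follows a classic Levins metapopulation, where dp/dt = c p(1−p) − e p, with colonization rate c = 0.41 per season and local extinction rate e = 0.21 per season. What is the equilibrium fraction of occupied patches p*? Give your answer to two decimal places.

0.49

At equilibrium, colonization balances extinction: c·p*·(1−p*) = e·p*.
So p* = 1 − e/c = 1 − 0.21/0.41 = 1 − 0.5122 = 0.4878.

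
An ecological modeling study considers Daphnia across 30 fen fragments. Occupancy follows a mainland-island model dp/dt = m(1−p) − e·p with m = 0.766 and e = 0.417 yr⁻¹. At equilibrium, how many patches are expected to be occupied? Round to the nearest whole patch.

p* = m/(m+e) = 0.766/1.1830 = 0.6475.
Expected occupied patches = N × p* = 30 × 0.6475 = 19.43 ≈ 19.

19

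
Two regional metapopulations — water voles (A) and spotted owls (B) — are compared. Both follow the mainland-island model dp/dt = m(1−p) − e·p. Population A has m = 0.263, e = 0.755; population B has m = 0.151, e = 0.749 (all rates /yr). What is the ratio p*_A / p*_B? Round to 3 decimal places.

1.540

A: p*_A = m/(m+e) = 0.263/1.0180 = 0.2583.
B: p*_B = 0.151/0.9000 = 0.1678.
p*_A / p*_B = 0.2583/0.1678 = 1.5398.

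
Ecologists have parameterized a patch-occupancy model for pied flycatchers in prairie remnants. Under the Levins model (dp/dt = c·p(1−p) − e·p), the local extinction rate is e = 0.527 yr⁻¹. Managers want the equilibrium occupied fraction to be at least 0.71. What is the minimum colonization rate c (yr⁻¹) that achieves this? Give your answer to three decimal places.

1.817

p* = 1 − e/c ≥ 0.71 requires e/c ≤ 0.2900, i.e. c ≥ e/0.2900.
c_min = 0.527/0.2900 = 1.8172.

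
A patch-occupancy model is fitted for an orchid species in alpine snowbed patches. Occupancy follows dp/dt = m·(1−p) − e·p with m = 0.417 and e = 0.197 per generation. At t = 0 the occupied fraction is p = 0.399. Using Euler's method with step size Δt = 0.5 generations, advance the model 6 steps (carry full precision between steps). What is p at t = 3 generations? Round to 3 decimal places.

0.648

Update rule: p ← p + [m·(1−p) − e·p]·Δt with Δt = 0.5.
t = 0.5: p = 0.39900 + (+0.08601) = 0.48501
t = 1: p = 0.48501 + (+0.05960) = 0.54461
t = 1.5: p = 0.54461 + (+0.04130) = 0.58591
t = 2: p = 0.58591 + (+0.02862) = 0.61454
t = 2.5: p = 0.61454 + (+0.01984) = 0.63438
t = 3: p = 0.63438 + (+0.01375) = 0.64812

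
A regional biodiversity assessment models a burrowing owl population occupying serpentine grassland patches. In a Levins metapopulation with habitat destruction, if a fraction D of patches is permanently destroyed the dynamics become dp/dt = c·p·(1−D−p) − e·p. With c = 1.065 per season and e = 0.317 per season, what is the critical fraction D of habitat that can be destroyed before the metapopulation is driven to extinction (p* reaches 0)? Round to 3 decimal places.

0.702

The nontrivial equilibrium is p* = (1−D) − e/c; extinction occurs when this hits zero.
So D_crit = 1 − e/c = 1 − 0.317/1.065 = 1 − 0.2977 = 0.7023.
This equals the undisturbed p*, a classic result of Lande's extension.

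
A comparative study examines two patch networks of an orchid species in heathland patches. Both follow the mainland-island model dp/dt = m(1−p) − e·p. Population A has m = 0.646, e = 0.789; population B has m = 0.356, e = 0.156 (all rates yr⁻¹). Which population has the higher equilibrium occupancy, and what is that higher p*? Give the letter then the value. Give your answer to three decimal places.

B, 0.695

A: p*_A = m/(m+e) = 0.646/1.4350 = 0.4502.
B: p*_B = 0.356/0.5120 = 0.6953.
B is higher at 0.6953.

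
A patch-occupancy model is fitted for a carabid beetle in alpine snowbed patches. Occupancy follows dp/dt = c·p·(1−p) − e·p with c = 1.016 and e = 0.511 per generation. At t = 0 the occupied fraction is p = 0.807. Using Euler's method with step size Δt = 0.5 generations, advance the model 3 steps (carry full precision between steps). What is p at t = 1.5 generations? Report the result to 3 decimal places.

0.579

Update rule: p ← p + [c·p·(1−p) − e·p]·Δt with Δt = 0.5.
step 1: Δp = -0.12707, p = 0.67993
step 2: Δp = -0.06317, p = 0.61676
step 3: Δp = -0.03751, p = 0.57925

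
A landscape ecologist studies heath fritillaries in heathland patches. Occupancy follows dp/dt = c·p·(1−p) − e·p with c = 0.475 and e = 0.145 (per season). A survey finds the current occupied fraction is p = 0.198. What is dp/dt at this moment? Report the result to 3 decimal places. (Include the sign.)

0.047

Colonization term: c·p·(1−p) = 0.475×0.198×0.8020 = 0.07543.
Extinction term: e·p = 0.02871.
dp/dt = 0.07543 − 0.02871 = 0.04672.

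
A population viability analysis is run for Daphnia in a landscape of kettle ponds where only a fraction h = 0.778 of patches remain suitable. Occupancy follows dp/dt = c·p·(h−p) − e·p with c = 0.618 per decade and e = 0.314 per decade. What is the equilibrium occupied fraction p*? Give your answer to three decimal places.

Setting dp/dt = 0 and dividing by p* gives c·(h−p*) = e.
So p* = h − e/c = 0.778 − 0.314/0.618 = 0.778 − 0.5081 = 0.2699.

0.270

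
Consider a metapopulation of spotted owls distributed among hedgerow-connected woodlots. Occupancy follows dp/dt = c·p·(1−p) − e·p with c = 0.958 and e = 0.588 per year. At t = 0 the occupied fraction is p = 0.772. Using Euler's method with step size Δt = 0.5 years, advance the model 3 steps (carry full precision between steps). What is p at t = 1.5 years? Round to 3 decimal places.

Update rule: p ← p + [c·p·(1−p) − e·p]·Δt with Δt = 0.5.
step 1: Δp = -0.14266, p = 0.62934
step 2: Δp = -0.07329, p = 0.55605
step 3: Δp = -0.04523, p = 0.51082

0.511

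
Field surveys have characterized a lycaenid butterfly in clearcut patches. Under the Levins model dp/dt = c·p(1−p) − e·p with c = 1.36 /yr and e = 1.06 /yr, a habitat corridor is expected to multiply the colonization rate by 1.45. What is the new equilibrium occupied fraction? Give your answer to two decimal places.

0.46

Before: p* = 1 − 1.06/1.36 = 0.2206.
After the change, c = 1.972, e = 1.06, so p* = 1 − 1.06/1.972 = 0.4625.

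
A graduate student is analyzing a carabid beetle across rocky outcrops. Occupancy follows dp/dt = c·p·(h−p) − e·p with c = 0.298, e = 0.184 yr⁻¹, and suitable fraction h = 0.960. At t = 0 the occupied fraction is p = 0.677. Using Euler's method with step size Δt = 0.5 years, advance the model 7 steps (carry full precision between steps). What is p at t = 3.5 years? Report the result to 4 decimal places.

0.5169

Update rule: p ← p + [c·p·(h−p) − e·p]·Δt with Δt = 0.5.
step 1: Δp = -0.03374, p = 0.64326
step 2: Δp = -0.02882, p = 0.61444
step 3: Δp = -0.02489, p = 0.58955
step 4: Δp = -0.02170, p = 0.56785
step 5: Δp = -0.01906, p = 0.54879
step 6: Δp = -0.01686, p = 0.53193
step 7: Δp = -0.01501, p = 0.51692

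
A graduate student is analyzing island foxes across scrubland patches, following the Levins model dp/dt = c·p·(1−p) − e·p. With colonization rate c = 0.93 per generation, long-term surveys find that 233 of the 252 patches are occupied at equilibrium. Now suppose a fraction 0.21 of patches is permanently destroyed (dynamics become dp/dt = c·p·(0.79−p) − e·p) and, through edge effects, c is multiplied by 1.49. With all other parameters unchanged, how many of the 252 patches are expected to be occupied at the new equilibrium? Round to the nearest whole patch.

Observed p* = 233/252 = 0.92460.
Balance c(1−p*) = e gives e = 0.93×(1 − 0.92460) = 0.07012.
New p* = 0.79 − e/c = 0.79 − 0.07012/1.38570 = 0.73940.
Expected occupied = 252 × 0.73940 = 186.33 ≈ 186.

186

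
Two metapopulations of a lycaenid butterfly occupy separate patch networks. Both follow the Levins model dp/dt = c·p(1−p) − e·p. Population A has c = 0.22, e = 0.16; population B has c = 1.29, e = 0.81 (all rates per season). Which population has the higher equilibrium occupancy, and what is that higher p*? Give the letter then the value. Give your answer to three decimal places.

A: p*_A = 1 − 0.16/0.22 = 0.2727.
B: p*_B = 1 − 0.81/1.29 = 0.3721.
B is higher at 0.3721.

B, 0.372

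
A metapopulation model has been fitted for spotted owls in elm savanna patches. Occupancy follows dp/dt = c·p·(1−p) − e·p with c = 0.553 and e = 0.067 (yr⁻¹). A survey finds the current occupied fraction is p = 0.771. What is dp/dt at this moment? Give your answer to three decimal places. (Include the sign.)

0.046

Colonization term: c·p·(1−p) = 0.553×0.771×0.2290 = 0.09764.
Extinction term: e·p = 0.05166.
dp/dt = 0.09764 − 0.05166 = 0.04598.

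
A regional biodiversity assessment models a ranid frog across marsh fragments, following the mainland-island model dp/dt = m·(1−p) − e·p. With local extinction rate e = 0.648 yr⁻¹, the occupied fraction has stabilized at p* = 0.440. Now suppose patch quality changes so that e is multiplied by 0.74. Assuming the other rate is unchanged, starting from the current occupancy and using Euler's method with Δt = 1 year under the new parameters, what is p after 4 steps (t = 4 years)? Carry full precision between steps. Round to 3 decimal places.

0.515

Balance m(1−p*) = e·p* gives m = e·p*/(1−p*) = 0.648×0.44000/0.56000 = 0.50914.
Starting from p₀ = 0.44000; update p ← p + (dp/dt)·Δt with the new parameters.
t = 1: p = 0.44000 + (+0.07413) = 0.51413
t = 2: p = 0.51413 + (+0.00084) = 0.51497
t = 3: p = 0.51497 + (+0.00001) = 0.51498
t = 4: p = 0.51498 + (+0.00000) = 0.51498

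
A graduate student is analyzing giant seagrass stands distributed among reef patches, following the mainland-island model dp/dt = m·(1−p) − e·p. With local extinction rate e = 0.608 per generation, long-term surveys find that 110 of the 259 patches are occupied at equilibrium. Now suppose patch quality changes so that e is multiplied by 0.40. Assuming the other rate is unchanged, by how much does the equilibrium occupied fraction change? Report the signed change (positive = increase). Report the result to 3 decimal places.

Observed p* = 110/259 = 0.42471.
Balance m(1−p*) = e·p* gives m = e·p*/(1−p*) = 0.608×0.42471/0.57529 = 0.44886.
New p* = m/(m+e) = 0.44886/(0.44886+0.24320) = 0.64859.
Δp* = 0.64859 − 0.42471 = +0.22388.

0.224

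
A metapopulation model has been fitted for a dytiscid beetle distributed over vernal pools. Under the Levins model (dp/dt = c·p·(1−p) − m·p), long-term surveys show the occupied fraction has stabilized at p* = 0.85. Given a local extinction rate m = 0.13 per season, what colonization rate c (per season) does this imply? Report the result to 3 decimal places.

0.867

At equilibrium c(1−p*) = m, so c = m/(1−p*).
c = 0.13/(1 − 0.85) = 0.13/0.1500 = 0.8667.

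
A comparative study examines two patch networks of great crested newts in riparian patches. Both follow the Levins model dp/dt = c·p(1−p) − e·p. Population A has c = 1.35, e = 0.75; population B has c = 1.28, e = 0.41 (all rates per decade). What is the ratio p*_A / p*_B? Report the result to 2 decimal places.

0.65

A: p*_A = 1 − 0.75/1.35 = 0.4444.
B: p*_B = 1 − 0.41/1.28 = 0.6797.
p*_A / p*_B = 0.4444/0.6797 = 0.6539.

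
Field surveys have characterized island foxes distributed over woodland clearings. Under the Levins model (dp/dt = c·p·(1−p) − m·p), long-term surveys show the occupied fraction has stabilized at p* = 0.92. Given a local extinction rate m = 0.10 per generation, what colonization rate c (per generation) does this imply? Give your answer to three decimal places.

1.250

At equilibrium c(1−p*) = m, so c = m/(1−p*).
c = 0.10/(1 − 0.92) = 0.10/0.0800 = 1.2500.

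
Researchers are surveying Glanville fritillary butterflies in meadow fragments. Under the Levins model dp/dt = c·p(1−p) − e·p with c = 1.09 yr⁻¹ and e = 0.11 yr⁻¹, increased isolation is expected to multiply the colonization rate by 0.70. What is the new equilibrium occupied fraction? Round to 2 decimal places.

0.86

Before: p* = 1 − 0.11/1.09 = 0.8991.
After the change, c = 0.763, e = 0.11, so p* = 1 − 0.11/0.763 = 0.8558.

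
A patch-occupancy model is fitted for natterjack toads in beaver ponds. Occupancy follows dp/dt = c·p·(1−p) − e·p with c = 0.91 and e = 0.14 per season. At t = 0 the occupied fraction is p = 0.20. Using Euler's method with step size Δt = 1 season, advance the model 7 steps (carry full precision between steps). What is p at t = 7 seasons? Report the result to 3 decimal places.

Update rule: p ← p + [c·p·(1−p) − e·p]·Δt with Δt = 1.
t = 1: p = 0.20000 + (+0.11760) = 0.31760
t = 2: p = 0.31760 + (+0.15276) = 0.47036
t = 3: p = 0.47036 + (+0.16085) = 0.63121
t = 4: p = 0.63121 + (+0.12346) = 0.75467
t = 5: p = 0.75467 + (+0.06282) = 0.81750
t = 6: p = 0.81750 + (+0.02132) = 0.83882
t = 7: p = 0.83882 + (+0.00560) = 0.84442

0.844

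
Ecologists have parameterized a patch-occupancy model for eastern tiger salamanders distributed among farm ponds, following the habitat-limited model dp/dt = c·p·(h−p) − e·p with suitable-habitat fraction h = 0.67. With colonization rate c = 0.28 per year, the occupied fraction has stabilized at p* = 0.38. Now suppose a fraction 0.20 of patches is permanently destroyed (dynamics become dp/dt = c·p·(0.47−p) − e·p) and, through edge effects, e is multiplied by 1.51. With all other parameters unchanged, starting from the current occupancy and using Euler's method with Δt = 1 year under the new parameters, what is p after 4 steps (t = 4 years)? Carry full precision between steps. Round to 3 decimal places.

Balance c(h−p*) = e gives e = 0.28×(0.67 − 0.38000) = 0.08120.
Starting from p₀ = 0.38000; update p ← p + (dp/dt)·Δt with the new parameters.
  1  |  dp/dt·Δt = -0.037017  |  p_1 = 0.342983
  2  |  dp/dt·Δt = -0.029856  |  p_2 = 0.313128
  3  |  dp/dt·Δt = -0.024639  |  p_3 = 0.288488
  4  |  dp/dt·Δt = -0.020710  |  p_4 = 0.267778

0.268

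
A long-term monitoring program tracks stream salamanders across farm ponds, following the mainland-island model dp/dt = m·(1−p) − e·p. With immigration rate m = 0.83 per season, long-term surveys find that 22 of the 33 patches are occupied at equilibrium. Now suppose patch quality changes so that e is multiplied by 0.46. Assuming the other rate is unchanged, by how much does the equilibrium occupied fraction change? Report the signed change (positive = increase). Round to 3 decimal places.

0.146

Observed p* = 22/33 = 0.66667.
Balance m(1−p*) = e·p* gives e = m(1−p*)/p* = 0.83×0.33333/0.66667 = 0.41499.
New p* = m/(m+e) = 0.83000/(0.83000+0.19090) = 0.81301.
Δp* = 0.81301 − 0.66667 = +0.14634.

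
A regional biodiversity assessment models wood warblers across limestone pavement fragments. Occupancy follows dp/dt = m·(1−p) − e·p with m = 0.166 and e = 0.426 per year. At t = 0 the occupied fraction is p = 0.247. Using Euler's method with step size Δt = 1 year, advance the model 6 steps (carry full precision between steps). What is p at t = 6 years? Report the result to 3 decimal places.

Update rule: p ← p + [m·(1−p) − e·p]·Δt with Δt = 1.
  1  |  dp/dt·Δt = +0.019776  |  p_1 = 0.266776
  2  |  dp/dt·Δt = +0.008069  |  p_2 = 0.274845
  3  |  dp/dt·Δt = +0.003292  |  p_3 = 0.278137
  4  |  dp/dt·Δt = +0.001343  |  p_4 = 0.279480
  5  |  dp/dt·Δt = +0.000548  |  p_5 = 0.280028
  6  |  dp/dt·Δt = +0.000224  |  p_6 = 0.280251

0.280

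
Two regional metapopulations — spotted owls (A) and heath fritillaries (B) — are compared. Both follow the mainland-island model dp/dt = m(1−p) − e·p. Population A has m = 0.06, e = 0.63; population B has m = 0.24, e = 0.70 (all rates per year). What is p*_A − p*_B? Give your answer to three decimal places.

-0.168

A: p*_A = m/(m+e) = 0.06/0.6900 = 0.0870.
B: p*_B = 0.24/0.9400 = 0.2553.
p*_A − p*_B = 0.0870 − 0.2553 = -0.1684.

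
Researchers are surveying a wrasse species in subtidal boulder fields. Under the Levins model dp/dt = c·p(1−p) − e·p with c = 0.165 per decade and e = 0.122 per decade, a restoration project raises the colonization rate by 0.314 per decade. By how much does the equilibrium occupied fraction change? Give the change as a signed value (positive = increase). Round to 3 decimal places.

Before: p* = 1 − 0.122/0.165 = 0.2606.
After the change, c = 0.479, e = 0.122, so p* = 1 − 0.122/0.479 = 0.7453.
Δp* = 0.7453 − 0.2606 = +0.4847.

0.485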